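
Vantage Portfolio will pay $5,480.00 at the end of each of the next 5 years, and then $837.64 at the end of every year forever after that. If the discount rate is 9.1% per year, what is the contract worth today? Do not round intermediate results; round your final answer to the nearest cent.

$27215.24

PV of 5-year annuity: $5,480.00 × [1 − (1+0.091)^−5] / 0.091 = 21260.09734
Perpetuity value at year 5: $837.64 / 0.091 = 9204.83516
PV of perpetuity: 9204.83516 / (1+0.091)^5 = 5955.14394
Total PV = 21260.09734 + 5955.14394 = 27215.24127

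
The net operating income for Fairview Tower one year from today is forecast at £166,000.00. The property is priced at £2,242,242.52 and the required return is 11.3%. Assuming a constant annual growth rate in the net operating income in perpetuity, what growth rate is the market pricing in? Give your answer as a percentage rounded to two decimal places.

3.90%

P = D₁/(r−g) ⇒ g = r − D₁/P = 0.113 − £166,000.00/£2,242,242.52 = 0.038967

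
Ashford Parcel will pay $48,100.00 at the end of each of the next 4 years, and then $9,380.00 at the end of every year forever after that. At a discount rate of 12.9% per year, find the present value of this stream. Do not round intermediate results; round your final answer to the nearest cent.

$188124.42

PV of 4-year annuity: $48,100.00 × [1 − (1+0.129)^−4] / 0.129 = 143369.85073
Perpetuity value at year 4: $9,380.00 / 0.129 = 72713.17829
PV of perpetuity: 72713.17829 / (1+0.129)^4 = 44754.56707
Total PV = 143369.85073 + 44754.56707 = 188124.41780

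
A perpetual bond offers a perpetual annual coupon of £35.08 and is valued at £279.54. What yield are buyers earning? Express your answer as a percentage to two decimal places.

P = C/r ⇒ r = C/P = £35.08/£279.54 = 0.125492

12.55%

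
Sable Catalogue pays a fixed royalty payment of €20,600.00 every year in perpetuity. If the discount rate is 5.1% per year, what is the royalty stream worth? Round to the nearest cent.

Level perpetuity: PV = C / r = €20,600.00 / 0.051 = €403,921.57

€403921.57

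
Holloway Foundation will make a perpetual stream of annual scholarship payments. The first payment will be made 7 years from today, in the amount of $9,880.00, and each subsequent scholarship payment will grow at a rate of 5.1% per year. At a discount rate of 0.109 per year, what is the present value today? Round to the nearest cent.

$91567.15

Value at end of year 6: C₁ / (r − g) = $9,880.00 / (0.109 − 0.051) = $170,344.8276
Discount to today: PV = $170,344.8276 / (1 + 0.109)^6 = $170,344.8276 / 1.860327 = $91,567.15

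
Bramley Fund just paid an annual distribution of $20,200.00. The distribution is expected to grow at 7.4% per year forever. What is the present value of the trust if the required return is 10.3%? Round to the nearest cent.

$748096.55

D₁ = D₀ × (1 + g) = $20,200.00 × 1.074 = $21,694.8000
Growing perpetuity: P = D₁ / (r − g) = $21,694.8000 / (0.103 − 0.074) = $748,096.55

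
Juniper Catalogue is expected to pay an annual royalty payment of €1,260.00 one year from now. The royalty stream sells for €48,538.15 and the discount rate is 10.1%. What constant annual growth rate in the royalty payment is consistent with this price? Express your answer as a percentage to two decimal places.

7.50%

P = D₁/(r−g) ⇒ g = r − D₁/P = 0.101 − €1,260.00/€48,538.15 = 0.075041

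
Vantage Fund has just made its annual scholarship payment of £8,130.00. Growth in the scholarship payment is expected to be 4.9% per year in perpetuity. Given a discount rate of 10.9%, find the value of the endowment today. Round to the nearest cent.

D₁ = D₀ × (1 + g) = £8,130.00 × 1.049 = £8,528.3700
Growing perpetuity: P = D₁ / (r − g) = £8,528.3700 / (0.109 − 0.049) = £142,139.50

£142139.50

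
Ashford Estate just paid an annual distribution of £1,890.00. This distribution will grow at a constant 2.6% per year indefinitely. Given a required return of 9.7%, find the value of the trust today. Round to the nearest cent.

D₁ = D₀ × (1 + g) = £1,890.00 × 1.026 = £1,939.1400
Growing perpetuity: P = D₁ / (r − g) = £1,939.1400 / (0.097 − 0.026) = £27,311.83

£27311.83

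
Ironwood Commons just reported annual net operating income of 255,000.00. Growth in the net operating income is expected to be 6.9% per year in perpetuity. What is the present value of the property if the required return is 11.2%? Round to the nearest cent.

D₁ = D₀ × (1 + g) = 255,000.00 × 1.069 = 272,595.0000
Growing perpetuity: P = D₁ / (r − g) = 272,595.0000 / (0.112 − 0.069) = 6,339,418.60

6339418.60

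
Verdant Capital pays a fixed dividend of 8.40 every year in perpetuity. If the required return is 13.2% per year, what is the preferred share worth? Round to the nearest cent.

63.64

Level perpetuity: PV = C / r = 8.40 / 0.132 = 63.64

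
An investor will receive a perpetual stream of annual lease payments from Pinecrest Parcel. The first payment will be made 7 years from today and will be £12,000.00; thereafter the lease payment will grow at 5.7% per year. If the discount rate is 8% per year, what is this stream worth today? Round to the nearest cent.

£328784.15

Value at end of year 6: C₁ / (r − g) = £12,000.00 / (0.08 − 0.057) = £521,739.1304
Discount to today: PV = £521,739.1304 / (1 + 0.08)^6 = £521,739.1304 / 1.586874 = £328,784.15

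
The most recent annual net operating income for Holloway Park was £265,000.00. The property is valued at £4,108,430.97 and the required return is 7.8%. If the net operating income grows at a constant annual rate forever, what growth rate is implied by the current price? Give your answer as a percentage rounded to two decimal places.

1.27%

P = D₀(1+g)/(r−g) ⇒ P(r−g) = D₀(1+g) ⇒ g(P+D₀) = P·r − D₀
g = (P·r − D₀)/(P + D₀) = (£4,108,430.97×0.078 − £265,000.00) / (£4,108,430.97 + £265,000.00) = 0.012681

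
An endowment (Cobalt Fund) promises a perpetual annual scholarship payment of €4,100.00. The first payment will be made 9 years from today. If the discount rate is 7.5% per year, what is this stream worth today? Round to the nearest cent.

Value at end of year 8: C / r = €4,100.00 / 0.075 = €54,666.6667
Discount to today: PV = €54,666.6667 / (1 + 0.075)^8 = €54,666.6667 / 1.783478 = €30,651.72

€30651.72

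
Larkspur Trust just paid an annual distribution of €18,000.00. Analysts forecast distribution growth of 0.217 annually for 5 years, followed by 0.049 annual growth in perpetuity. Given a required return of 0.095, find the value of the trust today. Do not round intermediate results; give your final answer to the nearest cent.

D_1 = 21906.00000
D_2 = 26659.60200
D_3 = 32444.73563
D_4 = 39485.24327
D_5 = 48053.54106
Terminal value at year 5: TV = D_5×(1+g_2)/(r−g_2) = 50408.16457/0.046 = 1095829.66450
P_0 = D_1/(1+r)^1 + D_2/(1+r)^2 + D_3/(1+r)^3 + D_4/(1+r)^4 + D_5/(1+r)^5 + TV/(1+r)^5
    = 20005.47945 + 22234.40045 + 24711.65785 + 27464.92019 + 30524.93869 + 696101.31933 = 821042.71596

€821042.72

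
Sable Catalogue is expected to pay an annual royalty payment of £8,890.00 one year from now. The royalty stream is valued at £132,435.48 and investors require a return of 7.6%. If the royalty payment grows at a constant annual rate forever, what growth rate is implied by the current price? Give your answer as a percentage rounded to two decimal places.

P = D₁/(r−g) ⇒ g = r − D₁/P = 0.076 − £8,890.00/£132,435.48 = 0.008873

0.89%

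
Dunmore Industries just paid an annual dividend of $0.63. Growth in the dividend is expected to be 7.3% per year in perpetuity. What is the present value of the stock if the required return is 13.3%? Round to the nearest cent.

$11.27

D₁ = D₀ × (1 + g) = $0.63 × 1.073 = $0.6760
Growing perpetuity: P = D₁ / (r − g) = $0.6760 / (0.133 − 0.073) = $11.27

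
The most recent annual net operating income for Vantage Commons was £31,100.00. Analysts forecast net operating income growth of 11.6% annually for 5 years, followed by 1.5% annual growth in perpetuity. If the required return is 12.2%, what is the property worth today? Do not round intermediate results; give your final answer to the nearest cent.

£440232.92

D_1 = 34707.60000
D_2 = 38733.68160
D_3 = 43226.78867
D_4 = 48241.09615
D_5 = 53837.06330
Terminal value at year 5: TV = D_5×(1+g_2)/(r−g_2) = 54644.61925/0.107 = 510697.37620
P_0 = D_1/(1+r)^1 + D_2/(1+r)^2 + D_3/(1+r)^3 + D_4/(1+r)^4 + D_5/(1+r)^5 + TV/(1+r)^5
    = 30933.68984 + 30768.26904 + 30603.73284 + 30440.07651 + 30277.29536 + 287209.85783 = 440232.92142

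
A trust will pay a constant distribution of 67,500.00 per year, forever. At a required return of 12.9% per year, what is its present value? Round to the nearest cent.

Level perpetuity: PV = C / r = 67,500.00 / 0.129 = 523,255.81

523255.81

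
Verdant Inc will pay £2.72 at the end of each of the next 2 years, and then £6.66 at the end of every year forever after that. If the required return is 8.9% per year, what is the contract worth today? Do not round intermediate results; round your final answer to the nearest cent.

PV of 2-year annuity: £2.72 × [1 − (1+0.089)^−2] / 0.089 = 4.79128
Perpetuity value at year 2: £6.66 / 0.089 = 74.83146
PV of perpetuity: 74.83146 / (1+0.089)^2 = 63.09987
Total PV = 4.79128 + 63.09987 = 67.89115

£67.89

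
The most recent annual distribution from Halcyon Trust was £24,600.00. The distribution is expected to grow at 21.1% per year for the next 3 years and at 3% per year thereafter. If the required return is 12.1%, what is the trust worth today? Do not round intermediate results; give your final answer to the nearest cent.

D_1 = 29790.60000
D_2 = 36076.41660
D_3 = 43688.54050
Terminal value at year 3: TV = D_3×(1+g_2)/(r−g_2) = 44999.19672/0.091 = 494496.66723
P_0 = D_1/(1+r)^1 + D_2/(1+r)^2 + D_3/(1+r)^3 + TV/(1+r)^3
    = 26575.02230 + 28708.61018 + 31013.49413 + 351031.85667 = 437328.98328

£437328.98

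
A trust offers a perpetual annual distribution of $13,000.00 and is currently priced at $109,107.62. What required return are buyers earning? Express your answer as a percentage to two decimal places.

P = C/r ⇒ r = C/P = $13,000.00/$109,107.62 = 0.119148

11.91%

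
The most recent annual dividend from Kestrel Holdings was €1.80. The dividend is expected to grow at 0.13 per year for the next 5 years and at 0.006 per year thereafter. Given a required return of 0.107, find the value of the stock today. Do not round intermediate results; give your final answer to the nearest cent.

€29.45

D_1 = 2.03400
D_2 = 2.29842
D_3 = 2.59721
D_4 = 2.93485
D_5 = 3.31638
Terminal value at year 5: TV = D_5×(1+g_2)/(r−g_2) = 3.33628/0.101 = 33.03249
P_0 = D_1/(1+r)^1 + D_2/(1+r)^2 + D_3/(1+r)^3 + D_4/(1+r)^4 + D_5/(1+r)^5 + TV/(1+r)^5
    = 1.83740 + 1.87557 + 1.91454 + 1.95432 + 1.99493 + 19.87025 = 29.44701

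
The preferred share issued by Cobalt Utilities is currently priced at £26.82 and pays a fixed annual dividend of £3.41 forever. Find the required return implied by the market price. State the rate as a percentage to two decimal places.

12.71%

P = C/r ⇒ r = C/P = £3.41/£26.82 = 0.127144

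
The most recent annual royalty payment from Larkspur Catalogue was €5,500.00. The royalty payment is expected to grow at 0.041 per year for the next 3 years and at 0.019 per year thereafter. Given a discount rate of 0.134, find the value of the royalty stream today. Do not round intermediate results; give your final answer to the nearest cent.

€51639.51

D_1 = 5725.50000
D_2 = 5960.24550
D_3 = 6204.61557
Terminal value at year 3: TV = D_3×(1+g_2)/(r−g_2) = 6322.50326/0.115 = 54978.28923
P_0 = D_1/(1+r)^1 + D_2/(1+r)^2 + D_3/(1+r)^3 + TV/(1+r)^3
    = 5048.94180 + 4634.87514 + 4254.76634 + 37700.92953 = 51639.51281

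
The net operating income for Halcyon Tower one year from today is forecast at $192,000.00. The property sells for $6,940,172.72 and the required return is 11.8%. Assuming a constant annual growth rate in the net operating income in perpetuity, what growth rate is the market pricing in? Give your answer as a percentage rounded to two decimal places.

9.03%

P = D₁/(r−g) ⇒ g = r − D₁/P = 0.118 − $192,000.00/$6,940,172.72 = 0.090335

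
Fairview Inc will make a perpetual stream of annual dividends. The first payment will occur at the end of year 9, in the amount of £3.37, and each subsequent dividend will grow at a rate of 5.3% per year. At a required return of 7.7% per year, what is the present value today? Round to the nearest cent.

Value at end of year 8: C₁ / (r − g) = £3.37 / (0.077 − 0.053) = £140.4167
Discount to today: PV = £140.4167 / (1 + 0.077)^8 = £140.4167 / 1.810196 = £77.57

£77.57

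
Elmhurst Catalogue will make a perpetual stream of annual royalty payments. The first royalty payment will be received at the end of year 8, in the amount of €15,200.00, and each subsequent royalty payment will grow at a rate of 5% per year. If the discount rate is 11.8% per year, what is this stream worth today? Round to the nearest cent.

€102386.35

Value at end of year 7: C₁ / (r − g) = €15,200.00 / (0.118 − 0.05) = €223,529.4118
Discount to today: PV = €223,529.4118 / (1 + 0.118)^7 = €223,529.4118 / 2.183195 = €102,386.35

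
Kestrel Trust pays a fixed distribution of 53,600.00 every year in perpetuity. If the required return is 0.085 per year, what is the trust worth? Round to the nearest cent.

Level perpetuity: PV = C / r = 53,600.00 / 0.085 = 630,588.24

630588.24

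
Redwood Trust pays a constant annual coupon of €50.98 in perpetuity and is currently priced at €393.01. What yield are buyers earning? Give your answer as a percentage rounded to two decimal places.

12.97%

P = C/r ⇒ r = C/P = €50.98/€393.01 = 0.129717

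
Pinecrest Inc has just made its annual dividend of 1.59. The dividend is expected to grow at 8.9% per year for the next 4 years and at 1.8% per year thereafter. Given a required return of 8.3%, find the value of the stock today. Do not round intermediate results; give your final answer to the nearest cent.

31.91

D_1 = 1.73151
D_2 = 1.88561
D_3 = 2.05343
D_4 = 2.23619
Terminal value at year 4: TV = D_4×(1+g_2)/(r−g_2) = 2.27644/0.065 = 35.02217
P_0 = D_1/(1+r)^1 + D_2/(1+r)^2 + D_3/(1+r)^3 + D_4/(1+r)^4 + TV/(1+r)^4
    = 1.59881 + 1.60767 + 1.61657 + 1.62553 + 25.45829 = 31.90687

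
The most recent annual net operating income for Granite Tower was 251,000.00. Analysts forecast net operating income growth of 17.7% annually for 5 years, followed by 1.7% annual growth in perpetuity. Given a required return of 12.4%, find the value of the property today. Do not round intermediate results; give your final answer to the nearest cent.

4447830.15

D_1 = 295427.00000
D_2 = 347717.57900
D_3 = 409263.59048
D_4 = 481703.24600
D_5 = 566964.72054
Terminal value at year 5: TV = D_5×(1+g_2)/(r−g_2) = 576603.12079/0.107 = 5388814.21299
P_0 = D_1/(1+r)^1 + D_2/(1+r)^2 + D_3/(1+r)^3 + D_4/(1+r)^4 + D_5/(1+r)^5 + TV/(1+r)^5
    = 262835.40925 + 275228.89385 + 288206.76874 + 301796.58969 + 316027.21180 + 3003735.27476 = 4447830.14809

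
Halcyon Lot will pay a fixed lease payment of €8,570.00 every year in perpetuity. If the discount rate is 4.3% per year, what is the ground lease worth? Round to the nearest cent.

Level perpetuity: PV = C / r = €8,570.00 / 0.043 = €199,302.33

€199302.33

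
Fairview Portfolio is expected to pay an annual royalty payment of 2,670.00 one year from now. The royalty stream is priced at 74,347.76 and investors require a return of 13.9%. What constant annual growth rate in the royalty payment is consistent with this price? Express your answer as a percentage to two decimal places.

P = D₁/(r−g) ⇒ g = r − D₁/P = 0.139 − 2,670.00/74,347.76 = 0.103088

10.31%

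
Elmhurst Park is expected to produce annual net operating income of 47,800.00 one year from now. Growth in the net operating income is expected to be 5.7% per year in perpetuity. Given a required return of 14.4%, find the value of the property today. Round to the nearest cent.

549425.29

Growing perpetuity: P = D₁ / (r − g) = 47,800.0000 / (0.144 − 0.057) = 549,425.29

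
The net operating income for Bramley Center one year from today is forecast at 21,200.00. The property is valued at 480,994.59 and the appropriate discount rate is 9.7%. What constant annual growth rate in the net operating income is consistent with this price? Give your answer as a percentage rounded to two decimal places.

P = D₁/(r−g) ⇒ g = r − D₁/P = 0.097 − 21,200.00/480,994.59 = 0.052925

5.29%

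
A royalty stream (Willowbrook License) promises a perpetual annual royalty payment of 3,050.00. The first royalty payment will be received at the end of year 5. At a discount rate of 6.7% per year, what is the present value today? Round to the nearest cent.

35121.04

Value at end of year 4: C / r = 3,050.00 / 0.067 = 45,522.3881
Discount to today: PV = 45,522.3881 / (1 + 0.067)^4 = 45,522.3881 / 1.296157 = 35,121.04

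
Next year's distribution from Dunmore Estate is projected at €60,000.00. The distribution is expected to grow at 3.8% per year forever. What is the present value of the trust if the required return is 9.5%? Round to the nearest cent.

€1052631.58

Growing perpetuity: P = D₁ / (r − g) = €60,000.0000 / (0.095 − 0.038) = €1,052,631.58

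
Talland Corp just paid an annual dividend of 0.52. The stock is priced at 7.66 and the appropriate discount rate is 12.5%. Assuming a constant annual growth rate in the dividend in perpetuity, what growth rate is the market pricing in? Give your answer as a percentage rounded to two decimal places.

5.35%

P = D₀(1+g)/(r−g) ⇒ P(r−g) = D₀(1+g) ⇒ g(P+D₀) = P·r − D₀
g = (P·r − D₀)/(P + D₀) = (7.66×0.125 − 0.52) / (7.66 + 0.52) = 0.053484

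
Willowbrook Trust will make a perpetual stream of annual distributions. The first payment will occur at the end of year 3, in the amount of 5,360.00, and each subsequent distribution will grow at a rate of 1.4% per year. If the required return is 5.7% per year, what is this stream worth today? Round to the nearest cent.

Value at end of year 2: C₁ / (r − g) = 5,360.00 / (0.057 − 0.014) = 124,651.1628
Discount to today: PV = 124,651.1628 / (1 + 0.057)^2 = 124,651.1628 / 1.117249 = 111,569.72

111569.72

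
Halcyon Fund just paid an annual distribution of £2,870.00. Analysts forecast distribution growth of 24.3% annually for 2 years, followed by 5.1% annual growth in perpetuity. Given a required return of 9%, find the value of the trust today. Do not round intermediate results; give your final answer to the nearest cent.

D_1 = 3567.41000
D_2 = 4434.29063
Terminal value at year 2: TV = D_2×(1+g_2)/(r−g_2) = 4660.43945/0.039 = 119498.44749
P_0 = D_1/(1+r)^1 + D_2/(1+r)^2 + TV/(1+r)^2
    = 3272.85321 + 3732.25371 + 100579.45248 = 107584.55940

£107584.56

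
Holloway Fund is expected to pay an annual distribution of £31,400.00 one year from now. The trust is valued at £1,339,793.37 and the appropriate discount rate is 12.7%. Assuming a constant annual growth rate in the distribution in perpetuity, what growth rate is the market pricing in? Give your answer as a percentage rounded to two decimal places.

10.36%

P = D₁/(r−g) ⇒ g = r − D₁/P = 0.127 − £31,400.00/£1,339,793.37 = 0.103564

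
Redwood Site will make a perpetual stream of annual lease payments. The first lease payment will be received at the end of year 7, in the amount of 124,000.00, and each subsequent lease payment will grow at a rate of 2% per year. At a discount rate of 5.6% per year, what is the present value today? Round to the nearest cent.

Value at end of year 6: C₁ / (r − g) = 124,000.00 / (0.056 − 0.02) = 3,444,444.4444
Discount to today: PV = 3,444,444.4444 / (1 + 0.056)^6 = 3,444,444.4444 / 1.386703 = 2,483,908.97

2483908.97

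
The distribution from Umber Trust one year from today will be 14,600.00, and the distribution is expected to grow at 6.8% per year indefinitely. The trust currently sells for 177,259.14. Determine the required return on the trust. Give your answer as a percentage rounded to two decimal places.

15.04%

P = D₁/(r − g) ⇒ r = D₁/P + g = 14,600.0000/177,259.14 + 0.068 = 0.082365 + 0.068 = 0.150365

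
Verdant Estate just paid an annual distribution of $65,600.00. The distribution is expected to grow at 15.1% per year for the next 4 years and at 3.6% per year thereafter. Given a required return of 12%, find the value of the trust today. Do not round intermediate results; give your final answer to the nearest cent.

D_1 = 75505.60000
D_2 = 86906.94560
D_3 = 100029.89439
D_4 = 115134.40844
Terminal value at year 4: TV = D_4×(1+g_2)/(r−g_2) = 119279.24714/0.084 = 1419991.03740
P_0 = D_1/(1+r)^1 + D_2/(1+r)^2 + D_3/(1+r)^3 + D_4/(1+r)^4 + TV/(1+r)^4
    = 67415.71429 + 69281.68495 + 71199.30301 + 73169.99801 + 902429.97544 = 1183496.67570

$1183496.68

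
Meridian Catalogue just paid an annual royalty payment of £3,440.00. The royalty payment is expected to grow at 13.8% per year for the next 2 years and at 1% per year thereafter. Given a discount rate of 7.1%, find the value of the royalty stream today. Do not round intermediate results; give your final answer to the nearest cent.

D_1 = 3914.72000
D_2 = 4454.95136
Terminal value at year 2: TV = D_2×(1+g_2)/(r−g_2) = 4499.50087/0.061 = 73762.30940
P_0 = D_1/(1+r)^1 + D_2/(1+r)^2 + TV/(1+r)^2
    = 3655.20075 + 3883.86410 + 64306.60230 = 71845.66714

£71845.67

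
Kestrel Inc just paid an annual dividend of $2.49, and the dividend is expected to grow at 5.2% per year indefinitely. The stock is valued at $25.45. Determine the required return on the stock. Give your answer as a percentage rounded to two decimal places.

D₁ = $2.49 × 1.052 = $2.6195
P = D₁/(r − g) ⇒ r = D₁/P + g = $2.6195/$25.45 + 0.052 = 0.102927 + 0.052 = 0.154927

15.49%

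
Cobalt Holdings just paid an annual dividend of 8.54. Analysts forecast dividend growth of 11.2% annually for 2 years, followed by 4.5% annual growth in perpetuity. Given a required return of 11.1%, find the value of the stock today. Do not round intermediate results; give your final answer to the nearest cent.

D_1 = 9.49648
D_2 = 10.56009
Terminal value at year 2: TV = D_2×(1+g_2)/(r−g_2) = 11.03529/0.066 = 167.20136
P_0 = D_1/(1+r)^1 + D_2/(1+r)^2 + TV/(1+r)^2
    = 8.54769 + 8.55538 + 135.46019 = 152.56326

152.56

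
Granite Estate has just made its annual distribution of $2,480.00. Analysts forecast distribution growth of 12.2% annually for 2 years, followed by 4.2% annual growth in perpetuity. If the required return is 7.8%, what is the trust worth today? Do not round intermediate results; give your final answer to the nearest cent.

$83029.39

D_1 = 2782.56000
D_2 = 3122.03232
Terminal value at year 2: TV = D_2×(1+g_2)/(r−g_2) = 3253.15768/0.036 = 90365.49104
P_0 = D_1/(1+r)^1 + D_2/(1+r)^2 + TV/(1+r)^2
    = 2581.22449 + 2686.58059 + 77761.58267 = 83029.38776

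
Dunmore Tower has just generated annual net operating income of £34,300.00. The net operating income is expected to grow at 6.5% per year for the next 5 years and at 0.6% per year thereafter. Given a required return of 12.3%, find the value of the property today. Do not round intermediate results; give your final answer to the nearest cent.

£372920.63

D_1 = 36529.50000
D_2 = 38903.91750
D_3 = 41432.67214
D_4 = 44125.79583
D_5 = 46993.97256
Terminal value at year 5: TV = D_5×(1+g_2)/(r−g_2) = 47275.93639/0.117 = 404067.83240
P_0 = D_1/(1+r)^1 + D_2/(1+r)^2 + D_3/(1+r)^3 + D_4/(1+r)^4 + D_5/(1+r)^5 + TV/(1+r)^5
    = 32528.49510 + 30848.48378 + 29255.24063 + 27744.28430 + 26311.36490 + 226232.76142 = 372920.63013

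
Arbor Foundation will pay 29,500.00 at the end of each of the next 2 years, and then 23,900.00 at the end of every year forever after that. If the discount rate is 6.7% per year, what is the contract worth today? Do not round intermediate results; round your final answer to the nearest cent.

PV of 2-year annuity: 29,500.00 × [1 − (1+0.067)^−2] / 0.067 = 53559.14726
Perpetuity value at year 2: 23,900.00 / 0.067 = 356716.41791
PV of perpetuity: 356716.41791 / (1+0.067)^2 = 313324.43081
Total PV = 53559.14726 + 313324.43081 = 366883.57807

366883.58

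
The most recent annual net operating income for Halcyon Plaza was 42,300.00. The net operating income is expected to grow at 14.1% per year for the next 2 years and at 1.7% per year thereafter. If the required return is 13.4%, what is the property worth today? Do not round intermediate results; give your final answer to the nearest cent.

457622.89

D_1 = 48264.30000
D_2 = 55069.56630
Terminal value at year 2: TV = D_2×(1+g_2)/(r−g_2) = 56005.74893/0.117 = 478681.61476
P_0 = D_1/(1+r)^1 + D_2/(1+r)^2 + TV/(1+r)^2
    = 42561.11111 + 42823.83402 + 372237.94186 = 457622.88699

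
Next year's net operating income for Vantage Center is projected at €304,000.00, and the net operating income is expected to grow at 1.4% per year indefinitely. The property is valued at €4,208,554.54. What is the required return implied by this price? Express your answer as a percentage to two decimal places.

P = D₁/(r − g) ⇒ r = D₁/P + g = €304,000.0000/€4,208,554.54 + 0.014 = 0.072234 + 0.014 = 0.086234

8.62%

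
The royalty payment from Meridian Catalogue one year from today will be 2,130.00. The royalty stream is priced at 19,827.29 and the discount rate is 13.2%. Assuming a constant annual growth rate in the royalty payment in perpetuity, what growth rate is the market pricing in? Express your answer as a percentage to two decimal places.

2.46%

P = D₁/(r−g) ⇒ g = r − D₁/P = 0.132 − 2,130.00/19,827.29 = 0.024572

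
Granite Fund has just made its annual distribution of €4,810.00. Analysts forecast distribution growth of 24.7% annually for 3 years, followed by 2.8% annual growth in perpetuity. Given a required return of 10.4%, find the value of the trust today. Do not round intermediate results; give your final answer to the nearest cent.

€112261.28

D_1 = 5998.07000
D_2 = 7479.59329
D_3 = 9327.05283
Terminal value at year 3: TV = D_3×(1+g_2)/(r−g_2) = 9588.21031/0.076 = 126160.66200
P_0 = D_1/(1+r)^1 + D_2/(1+r)^2 + D_3/(1+r)^3 + TV/(1+r)^3
    = 5433.03442 + 6136.76986 + 6931.65943 + 93759.81441 = 112261.27811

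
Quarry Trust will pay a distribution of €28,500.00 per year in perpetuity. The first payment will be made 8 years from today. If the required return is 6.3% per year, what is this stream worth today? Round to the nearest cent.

Value at end of year 7: C / r = €28,500.00 / 0.063 = €452,380.9524
Discount to today: PV = €452,380.9524 / (1 + 0.063)^7 = €452,380.9524 / 1.533673 = €294,965.66

€294965.66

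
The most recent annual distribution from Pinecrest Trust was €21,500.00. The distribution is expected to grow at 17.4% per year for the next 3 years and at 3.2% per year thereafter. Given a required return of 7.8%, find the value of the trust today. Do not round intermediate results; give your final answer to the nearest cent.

€699714.26

D_1 = 25241.00000
D_2 = 29632.93400
D_3 = 34789.06452
Terminal value at year 3: TV = D_3×(1+g_2)/(r−g_2) = 35902.31458/0.046 = 780485.09958
P_0 = D_1/(1+r)^1 + D_2/(1+r)^2 + D_3/(1+r)^3 + TV/(1+r)^3
    = 23414.65677 + 25499.82101 + 27770.67706 + 623029.10266 = 699714.25750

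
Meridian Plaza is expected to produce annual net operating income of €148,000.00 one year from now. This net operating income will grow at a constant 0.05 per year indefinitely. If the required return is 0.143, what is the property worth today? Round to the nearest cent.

Growing perpetuity: P = D₁ / (r − g) = €148,000.0000 / (0.143 − 0.05) = €1,591,397.85

€1591397.85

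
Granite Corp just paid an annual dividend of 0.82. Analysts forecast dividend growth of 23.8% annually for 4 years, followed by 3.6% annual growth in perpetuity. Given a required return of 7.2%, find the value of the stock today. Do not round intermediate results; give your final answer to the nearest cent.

D_1 = 1.01516
D_2 = 1.25677
D_3 = 1.55588
D_4 = 1.92618
Terminal value at year 4: TV = D_4×(1+g_2)/(r−g_2) = 1.99552/0.036 = 55.43112
P_0 = D_1/(1+r)^1 + D_2/(1+r)^2 + D_3/(1+r)^3 + D_4/(1+r)^4 + TV/(1+r)^4
    = 0.94698 + 1.09362 + 1.26297 + 1.45854 + 41.97344 = 46.73554

46.74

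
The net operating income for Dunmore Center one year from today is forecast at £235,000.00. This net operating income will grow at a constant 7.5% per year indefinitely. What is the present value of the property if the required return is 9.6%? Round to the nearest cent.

Growing perpetuity: P = D₁ / (r − g) = £235,000.0000 / (0.096 − 0.075) = £11,190,476.19

£11190476.19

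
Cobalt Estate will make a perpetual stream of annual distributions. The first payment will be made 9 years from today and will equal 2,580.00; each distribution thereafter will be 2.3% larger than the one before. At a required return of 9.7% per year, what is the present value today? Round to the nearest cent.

Value at end of year 8: C₁ / (r − g) = 2,580.00 / (0.097 − 0.023) = 34,864.8649
Discount to today: PV = 34,864.8649 / (1 + 0.097)^8 = 34,864.8649 / 2.097264 = 16,623.98

16623.98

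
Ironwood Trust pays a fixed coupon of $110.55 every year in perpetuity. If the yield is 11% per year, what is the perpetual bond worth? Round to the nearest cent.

$1005.00

Level perpetuity: PV = C / r = $110.55 / 0.11 = $1,005.00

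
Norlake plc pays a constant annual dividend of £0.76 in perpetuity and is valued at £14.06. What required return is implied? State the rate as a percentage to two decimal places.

P = C/r ⇒ r = C/P = £0.76/£14.06 = 0.054054

5.41%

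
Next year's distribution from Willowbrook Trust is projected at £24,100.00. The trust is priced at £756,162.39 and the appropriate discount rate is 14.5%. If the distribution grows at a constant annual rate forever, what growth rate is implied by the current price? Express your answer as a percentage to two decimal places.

11.31%

P = D₁/(r−g) ⇒ g = r − D₁/P = 0.145 − £24,100.00/£756,162.39 = 0.113129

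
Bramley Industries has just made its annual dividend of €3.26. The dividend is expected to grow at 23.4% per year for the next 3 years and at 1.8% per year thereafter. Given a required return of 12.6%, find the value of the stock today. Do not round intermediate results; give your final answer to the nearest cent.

D_1 = 4.02284
D_2 = 4.96418
D_3 = 6.12580
Terminal value at year 3: TV = D_3×(1+g_2)/(r−g_2) = 6.23607/0.108 = 57.74137
P_0 = D_1/(1+r)^1 + D_2/(1+r)^2 + D_3/(1+r)^3 + TV/(1+r)^3
    = 3.57268 + 3.91535 + 4.29090 + 40.44566 = 52.22459

€52.22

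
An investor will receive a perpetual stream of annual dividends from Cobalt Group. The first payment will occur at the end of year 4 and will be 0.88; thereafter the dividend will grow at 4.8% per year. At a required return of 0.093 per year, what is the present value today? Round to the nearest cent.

Value at end of year 3: C₁ / (r − g) = 0.88 / (0.093 − 0.048) = 19.5556
Discount to today: PV = 19.5556 / (1 + 0.093)^3 = 19.5556 / 1.305751 = 14.98

14.98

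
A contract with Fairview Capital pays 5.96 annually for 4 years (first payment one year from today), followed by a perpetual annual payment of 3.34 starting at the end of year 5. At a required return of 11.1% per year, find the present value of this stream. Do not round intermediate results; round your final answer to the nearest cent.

PV of 4-year annuity: 5.96 × [1 − (1+0.111)^−4] / 0.111 = 18.45117
Perpetuity value at year 4: 3.34 / 0.111 = 30.09009
PV of perpetuity: 30.09009 / (1+0.111)^4 = 19.75001
Total PV = 18.45117 + 19.75001 = 38.20117

38.20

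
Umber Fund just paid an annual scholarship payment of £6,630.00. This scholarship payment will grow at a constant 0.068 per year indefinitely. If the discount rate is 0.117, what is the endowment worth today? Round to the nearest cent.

£144506.94

D₁ = D₀ × (1 + g) = £6,630.00 × 1.068 = £7,080.8400
Growing perpetuity: P = D₁ / (r − g) = £7,080.8400 / (0.117 − 0.068) = £144,506.94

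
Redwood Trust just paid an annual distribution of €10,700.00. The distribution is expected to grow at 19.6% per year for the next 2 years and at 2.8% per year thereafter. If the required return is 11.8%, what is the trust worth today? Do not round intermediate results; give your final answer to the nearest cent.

D_1 = 12797.20000
D_2 = 15305.45120
Terminal value at year 2: TV = D_2×(1+g_2)/(r−g_2) = 15734.00383/0.09 = 174822.26482
P_0 = D_1/(1+r)^1 + D_2/(1+r)^2 + TV/(1+r)^2
    = 11446.51163 + 12245.10546 + 139866.31573 = 163557.93282

€163557.93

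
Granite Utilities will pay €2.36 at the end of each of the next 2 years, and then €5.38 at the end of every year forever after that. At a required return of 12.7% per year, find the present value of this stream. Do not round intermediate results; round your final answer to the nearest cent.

€37.30

PV of 2-year annuity: €2.36 × [1 − (1+0.127)^−2] / 0.127 = 3.95213
Perpetuity value at year 2: €5.38 / 0.127 = 42.36220
PV of perpetuity: 42.36220 / (1+0.127)^2 = 33.35268
Total PV = 3.95213 + 33.35268 = 37.30481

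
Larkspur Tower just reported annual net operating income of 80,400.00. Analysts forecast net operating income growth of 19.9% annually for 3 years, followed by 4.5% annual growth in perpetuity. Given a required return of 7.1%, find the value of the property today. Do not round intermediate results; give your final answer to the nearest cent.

D_1 = 96399.60000
D_2 = 115583.12040
D_3 = 138584.16136
Terminal value at year 3: TV = D_3×(1+g_2)/(r−g_2) = 144820.44862/0.026 = 5570017.25465
P_0 = D_1/(1+r)^1 + D_2/(1+r)^2 + D_3/(1+r)^3 + TV/(1+r)^3
    = 90008.96359 + 100766.33738 + 112809.37304 + 4534069.03174 = 4837653.70575

4837653.71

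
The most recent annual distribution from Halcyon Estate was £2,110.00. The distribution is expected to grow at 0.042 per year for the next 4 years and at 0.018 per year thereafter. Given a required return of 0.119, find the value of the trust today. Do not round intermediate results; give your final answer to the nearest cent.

£23075.00

D_1 = 2198.62000
D_2 = 2290.96204
D_3 = 2387.18245
D_4 = 2487.44411
Terminal value at year 4: TV = D_4×(1+g_2)/(r−g_2) = 2532.21810/0.101 = 25071.46636
P_0 = D_1/(1+r)^1 + D_2/(1+r)^2 + D_3/(1+r)^3 + D_4/(1+r)^4 + TV/(1+r)^4
    = 1964.80786 + 1829.60661 + 1703.70874 + 1586.47409 + 15990.40226 = 23074.99958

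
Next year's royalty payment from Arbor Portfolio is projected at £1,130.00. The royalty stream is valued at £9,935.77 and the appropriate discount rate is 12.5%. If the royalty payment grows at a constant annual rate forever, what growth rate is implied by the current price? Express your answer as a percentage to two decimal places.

1.13%

P = D₁/(r−g) ⇒ g = r − D₁/P = 0.125 − £1,130.00/£9,935.77 = 0.011270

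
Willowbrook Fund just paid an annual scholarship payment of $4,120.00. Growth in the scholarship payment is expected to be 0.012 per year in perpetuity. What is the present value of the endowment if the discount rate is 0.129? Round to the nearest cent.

$35636.24

D₁ = D₀ × (1 + g) = $4,120.00 × 1.012 = $4,169.4400
Growing perpetuity: P = D₁ / (r − g) = $4,169.4400 / (0.129 − 0.012) = $35,636.24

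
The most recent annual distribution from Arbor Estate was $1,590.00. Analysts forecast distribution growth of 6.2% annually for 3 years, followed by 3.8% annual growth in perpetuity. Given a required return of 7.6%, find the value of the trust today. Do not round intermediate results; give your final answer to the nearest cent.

D_1 = 1688.58000
D_2 = 1793.27196
D_3 = 1904.45482
Terminal value at year 3: TV = D_3×(1+g_2)/(r−g_2) = 1976.82410/0.038 = 52021.68697
P_0 = D_1/(1+r)^1 + D_2/(1+r)^2 + D_3/(1+r)^3 + TV/(1+r)^3
    = 1569.31227 + 1548.89371 + 1528.74081 + 41758.76225 = 46405.70904

$46405.71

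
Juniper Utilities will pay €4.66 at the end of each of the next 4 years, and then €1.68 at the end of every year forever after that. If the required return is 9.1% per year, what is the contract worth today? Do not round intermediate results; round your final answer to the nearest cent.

PV of 4-year annuity: €4.66 × [1 − (1+0.091)^−4] / 0.091 = 15.06402
Perpetuity value at year 4: €1.68 / 0.091 = 18.46154
PV of perpetuity: 18.46154 / (1+0.091)^4 = 13.03073
Total PV = 15.06402 + 13.03073 = 28.09475

€28.09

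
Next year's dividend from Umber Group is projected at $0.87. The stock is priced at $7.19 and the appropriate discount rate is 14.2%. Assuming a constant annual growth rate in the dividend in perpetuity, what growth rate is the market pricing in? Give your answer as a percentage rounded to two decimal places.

P = D₁/(r−g) ⇒ g = r − D₁/P = 0.142 − $0.87/$7.19 = 0.020999

2.10%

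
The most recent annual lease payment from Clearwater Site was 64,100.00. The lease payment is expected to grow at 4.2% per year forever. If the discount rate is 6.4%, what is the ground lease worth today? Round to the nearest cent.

D₁ = D₀ × (1 + g) = 64,100.00 × 1.042 = 66,792.2000
Growing perpetuity: P = D₁ / (r − g) = 66,792.2000 / (0.064 − 0.042) = 3,036,009.09

3036009.09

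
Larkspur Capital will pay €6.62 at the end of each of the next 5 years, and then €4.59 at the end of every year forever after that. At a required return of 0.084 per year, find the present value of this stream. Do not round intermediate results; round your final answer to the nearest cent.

€62.66

PV of 5-year annuity: €6.62 × [1 − (1+0.084)^−5] / 0.084 = 26.15541
Perpetuity value at year 5: €4.59 / 0.084 = 54.64286
PV of perpetuity: 54.64286 / (1+0.084)^5 = 36.50791
Total PV = 26.15541 + 36.50791 = 62.66332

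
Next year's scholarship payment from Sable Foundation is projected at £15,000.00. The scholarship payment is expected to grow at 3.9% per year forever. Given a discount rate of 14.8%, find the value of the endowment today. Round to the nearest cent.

£137614.68

Growing perpetuity: P = D₁ / (r − g) = £15,000.0000 / (0.148 − 0.039) = £137,614.68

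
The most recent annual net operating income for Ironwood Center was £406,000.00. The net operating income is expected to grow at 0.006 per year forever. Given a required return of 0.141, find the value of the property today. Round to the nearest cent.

£3025451.85

D₁ = D₀ × (1 + g) = £406,000.00 × 1.006 = £408,436.0000
Growing perpetuity: P = D₁ / (r − g) = £408,436.0000 / (0.141 − 0.006) = £3,025,451.85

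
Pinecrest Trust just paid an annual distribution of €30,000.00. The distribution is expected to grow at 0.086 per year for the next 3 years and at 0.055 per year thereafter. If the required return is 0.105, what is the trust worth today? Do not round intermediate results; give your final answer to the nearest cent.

D_1 = 32580.00000
D_2 = 35381.88000
D_3 = 38424.72168
Terminal value at year 3: TV = D_3×(1+g_2)/(r−g_2) = 40538.08137/0.05 = 810761.62745
P_0 = D_1/(1+r)^1 + D_2/(1+r)^2 + D_3/(1+r)^3 + TV/(1+r)^3
    = 29484.16290 + 28977.19539 + 28478.94497 + 600905.73888 = 687846.04214

€687846.04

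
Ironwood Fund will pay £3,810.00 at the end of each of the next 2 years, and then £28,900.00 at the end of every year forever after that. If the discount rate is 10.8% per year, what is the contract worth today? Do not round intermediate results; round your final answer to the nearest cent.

£224511.00

PV of 2-year annuity: £3,810.00 × [1 − (1+0.108)^−2] / 0.108 = 6542.08318
Perpetuity value at year 2: £28,900.00 / 0.108 = 267592.59259
PV of perpetuity: 267592.59259 / (1+0.108)^2 = 217968.91706
Total PV = 6542.08318 + 217968.91706 = 224511.00024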